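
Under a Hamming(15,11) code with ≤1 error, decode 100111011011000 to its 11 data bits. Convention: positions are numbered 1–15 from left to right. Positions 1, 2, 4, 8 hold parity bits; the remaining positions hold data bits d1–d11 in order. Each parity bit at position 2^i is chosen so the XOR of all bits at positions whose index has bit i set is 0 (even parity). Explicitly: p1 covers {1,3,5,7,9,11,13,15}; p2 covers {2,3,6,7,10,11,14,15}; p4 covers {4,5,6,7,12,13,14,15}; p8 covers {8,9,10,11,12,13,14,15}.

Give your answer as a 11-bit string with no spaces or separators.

s1 (pos 1,3,5,7,9,11,13,15): 1⊕0⊕1⊕0⊕1⊕1⊕0⊕0 = 0
s2 (pos 2,3,6,7,10,11,14,15): 0⊕0⊕1⊕0⊕0⊕1⊕0⊕0 = 0
s4 (pos 4,5,6,7,12,13,14,15): 1⊕1⊕1⊕0⊕1⊕0⊕0⊕0 = 0
s8 (pos 8,9,10,11,12,13,14,15): 1⊕1⊕0⊕1⊕1⊕0⊕0⊕0 = 0
Syndrome s8…s1 = 0000 → no error.
Read data bits from positions 3,5,6,7,9,10,11,12,13,14,15: 01101011000

01101011000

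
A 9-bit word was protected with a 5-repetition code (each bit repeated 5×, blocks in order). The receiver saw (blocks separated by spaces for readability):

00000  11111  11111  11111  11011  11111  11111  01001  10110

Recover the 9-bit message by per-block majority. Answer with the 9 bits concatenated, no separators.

011111101

Block 1 (00000): 0 ones → 0
Block 2 (11111): 5 ones → 1
Block 3 (11111): 5 ones → 1
Block 4 (11111): 5 ones → 1
Block 5 (11011): 4 ones → 1
Block 6 (11111): 5 ones → 1
Block 7 (11111): 5 ones → 1
Block 8 (01001): 2 ones → 0
Block 9 (10110): 3 ones → 1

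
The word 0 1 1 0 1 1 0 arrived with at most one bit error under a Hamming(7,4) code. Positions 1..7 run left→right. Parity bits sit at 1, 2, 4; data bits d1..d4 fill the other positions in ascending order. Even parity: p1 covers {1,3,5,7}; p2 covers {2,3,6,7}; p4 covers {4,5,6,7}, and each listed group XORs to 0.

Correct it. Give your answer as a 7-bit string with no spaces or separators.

s1 (pos 1,3,5,7): 0⊕1⊕1⊕0 = 0
s2 (pos 2,3,6,7): 1⊕1⊕1⊕0 = 1
s4 (pos 4,5,6,7): 0⊕1⊕1⊕0 = 0
Syndrome s4…s1 = 010 → error at position 2.
Flip position 2: 0110110 → 0010110

0010110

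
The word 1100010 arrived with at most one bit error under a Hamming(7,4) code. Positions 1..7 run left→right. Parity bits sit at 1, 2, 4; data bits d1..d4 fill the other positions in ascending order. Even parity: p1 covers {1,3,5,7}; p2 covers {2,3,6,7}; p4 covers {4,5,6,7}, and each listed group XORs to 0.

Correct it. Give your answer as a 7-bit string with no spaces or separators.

1100110

s1 (pos 1,3,5,7): 1⊕0⊕0⊕0 = 1
s2 (pos 2,3,6,7): 1⊕0⊕1⊕0 = 0
s4 (pos 4,5,6,7): 0⊕0⊕1⊕0 = 1
Syndrome s4…s1 = 101 → error at position 5.
Flip position 5: 1100010 → 1100110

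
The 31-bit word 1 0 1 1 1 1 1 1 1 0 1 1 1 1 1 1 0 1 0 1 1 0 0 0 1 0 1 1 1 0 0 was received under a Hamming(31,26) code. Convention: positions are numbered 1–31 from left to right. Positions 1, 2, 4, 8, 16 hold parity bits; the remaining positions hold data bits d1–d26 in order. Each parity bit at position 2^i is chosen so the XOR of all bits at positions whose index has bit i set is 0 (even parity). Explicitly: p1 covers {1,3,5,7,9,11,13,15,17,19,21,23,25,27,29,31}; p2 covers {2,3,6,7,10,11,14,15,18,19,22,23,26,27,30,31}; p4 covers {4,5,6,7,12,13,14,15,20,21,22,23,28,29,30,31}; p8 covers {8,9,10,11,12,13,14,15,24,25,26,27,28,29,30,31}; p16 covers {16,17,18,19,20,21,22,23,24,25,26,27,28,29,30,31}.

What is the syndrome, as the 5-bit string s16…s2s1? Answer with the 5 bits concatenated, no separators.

s1 (pos 1,3,5,7,9,11,13,15,17,19,21,23,25,27,29,31): 1⊕1⊕1⊕1⊕1⊕1⊕1⊕1⊕0⊕0⊕1⊕0⊕1⊕1⊕1⊕0 = 0
s2 (pos 2,3,6,7,10,11,14,15,18,19,22,23,26,27,30,31): 0⊕1⊕1⊕1⊕0⊕1⊕1⊕1⊕1⊕0⊕0⊕0⊕0⊕1⊕0⊕0 = 0
s4 (pos 4,5,6,7,12,13,14,15,20,21,22,23,28,29,30,31): 1⊕1⊕1⊕1⊕1⊕1⊕1⊕1⊕1⊕1⊕0⊕0⊕1⊕1⊕0⊕0 = 0
s8 (pos 8,9,10,11,12,13,14,15,24,25,26,27,28,29,30,31): 1⊕1⊕0⊕1⊕1⊕1⊕1⊕1⊕0⊕1⊕0⊕1⊕1⊕1⊕0⊕0 = 1
s16 (pos 16,17,18,19,20,21,22,23,24,25,26,27,28,29,30,31): 1⊕0⊕1⊕0⊕1⊕1⊕0⊕0⊕0⊕1⊕0⊕1⊕1⊕1⊕0⊕0 = 0
Syndrome s16…s1 = 01000 → error at position 8.

01000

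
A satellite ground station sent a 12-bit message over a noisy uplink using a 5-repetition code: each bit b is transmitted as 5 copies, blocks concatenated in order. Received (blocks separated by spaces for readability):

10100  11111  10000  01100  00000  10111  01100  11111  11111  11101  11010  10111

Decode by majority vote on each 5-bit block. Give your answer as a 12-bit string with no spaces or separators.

Block 1 (10100): 2 ones → 0
Block 2 (11111): 5 ones → 1
Block 3 (10000): 1 one → 0
Block 4 (01100): 2 ones → 0
Block 5 (00000): 0 ones → 0
Block 6 (10111): 4 ones → 1
Block 7 (01100): 2 ones → 0
Block 8 (11111): 5 ones → 1
Block 9 (11111): 5 ones → 1
Block 10 (11101): 4 ones → 1
Block 11 (11010): 3 ones → 1
Block 12 (10111): 4 ones → 1

010001011111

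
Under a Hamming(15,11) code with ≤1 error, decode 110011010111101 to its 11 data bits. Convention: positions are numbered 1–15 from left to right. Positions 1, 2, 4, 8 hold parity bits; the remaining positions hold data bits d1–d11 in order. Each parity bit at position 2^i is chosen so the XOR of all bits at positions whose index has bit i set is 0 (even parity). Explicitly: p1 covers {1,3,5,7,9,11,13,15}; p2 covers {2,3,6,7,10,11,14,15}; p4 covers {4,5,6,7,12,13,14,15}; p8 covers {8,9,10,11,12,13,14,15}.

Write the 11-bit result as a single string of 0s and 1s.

01110111101

s1 (pos 1,3,5,7,9,11,13,15): 1⊕0⊕1⊕0⊕0⊕1⊕1⊕1 = 1
s2 (pos 2,3,6,7,10,11,14,15): 1⊕0⊕1⊕0⊕1⊕1⊕0⊕1 = 1
s4 (pos 4,5,6,7,12,13,14,15): 0⊕1⊕1⊕0⊕1⊕1⊕0⊕1 = 1
s8 (pos 8,9,10,11,12,13,14,15): 1⊕0⊕1⊕1⊕1⊕1⊕0⊕1 = 0
Syndrome s8…s1 = 0111 → error at position 7.
Flip position 7: 110011010111101 → 110011110111101
Read data bits from positions 3,5,6,7,9,10,11,12,13,14,15: 01110111101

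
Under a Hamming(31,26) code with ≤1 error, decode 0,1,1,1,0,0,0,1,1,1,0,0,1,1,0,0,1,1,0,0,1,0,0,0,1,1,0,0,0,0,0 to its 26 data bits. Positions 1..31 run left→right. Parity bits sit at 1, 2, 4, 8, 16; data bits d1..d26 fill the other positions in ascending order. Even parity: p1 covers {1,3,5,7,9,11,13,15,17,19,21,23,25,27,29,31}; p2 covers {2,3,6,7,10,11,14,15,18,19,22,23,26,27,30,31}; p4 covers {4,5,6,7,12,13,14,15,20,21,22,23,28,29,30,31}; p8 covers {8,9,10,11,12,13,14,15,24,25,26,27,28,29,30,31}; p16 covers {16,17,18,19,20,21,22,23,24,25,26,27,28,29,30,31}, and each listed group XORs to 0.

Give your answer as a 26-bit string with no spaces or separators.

10001100110110010011100000

s1 (pos 1,3,5,7,9,11,13,15,17,19,21,23,25,27,29,31): 0⊕1⊕0⊕0⊕1⊕0⊕1⊕0⊕1⊕0⊕1⊕0⊕1⊕0⊕0⊕0 = 0
s2 (pos 2,3,6,7,10,11,14,15,18,19,22,23,26,27,30,31): 1⊕1⊕0⊕0⊕1⊕0⊕1⊕0⊕1⊕0⊕0⊕0⊕1⊕0⊕0⊕0 = 0
s4 (pos 4,5,6,7,12,13,14,15,20,21,22,23,28,29,30,31): 1⊕0⊕0⊕0⊕0⊕1⊕1⊕0⊕0⊕1⊕0⊕0⊕0⊕0⊕0⊕0 = 0
s8 (pos 8,9,10,11,12,13,14,15,24,25,26,27,28,29,30,31): 1⊕1⊕1⊕0⊕0⊕1⊕1⊕0⊕0⊕1⊕1⊕0⊕0⊕0⊕0⊕0 = 1
s16 (pos 16,17,18,19,20,21,22,23,24,25,26,27,28,29,30,31): 0⊕1⊕1⊕0⊕0⊕1⊕0⊕0⊕0⊕1⊕1⊕0⊕0⊕0⊕0⊕0 = 1
Syndrome s16…s1 = 11000 → error at position 24.
Flip position 24: 0111000111001100110010001100000 → 0111000111001100110010011100000
Read data bits from positions 3,5,6,7,9,10,11,12,13,14,15,17,18,19,20,21,22,23,24,25,26,27,28,29,30,31: 10001100110110010011100000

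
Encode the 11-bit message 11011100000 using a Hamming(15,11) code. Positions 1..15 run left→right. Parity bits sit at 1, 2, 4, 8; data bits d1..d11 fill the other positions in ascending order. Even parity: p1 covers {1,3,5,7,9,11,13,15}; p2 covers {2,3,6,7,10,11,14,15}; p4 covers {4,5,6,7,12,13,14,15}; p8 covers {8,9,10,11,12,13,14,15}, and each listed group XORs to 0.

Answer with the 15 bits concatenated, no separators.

Place data at non-parity positions: p1 p2 1 p4 1 0 1 p8 1 1 0 0 0 0 0
p1 (pos 1,3,5,7,9,11,13,15): XOR of data positions = 1⊕1⊕1⊕1⊕0⊕0⊕0 = 0
p2 (pos 2,3,6,7,10,11,14,15): XOR of data positions = 1⊕0⊕1⊕1⊕0⊕0⊕0 = 1
p4 (pos 4,5,6,7,12,13,14,15): XOR of data positions = 1⊕0⊕1⊕0⊕0⊕0⊕0 = 0
p8 (pos 8,9,10,11,12,13,14,15): XOR of data positions = 1⊕1⊕0⊕0⊕0⊕0⊕0 = 0
Codeword: 011010101100000

011010101100000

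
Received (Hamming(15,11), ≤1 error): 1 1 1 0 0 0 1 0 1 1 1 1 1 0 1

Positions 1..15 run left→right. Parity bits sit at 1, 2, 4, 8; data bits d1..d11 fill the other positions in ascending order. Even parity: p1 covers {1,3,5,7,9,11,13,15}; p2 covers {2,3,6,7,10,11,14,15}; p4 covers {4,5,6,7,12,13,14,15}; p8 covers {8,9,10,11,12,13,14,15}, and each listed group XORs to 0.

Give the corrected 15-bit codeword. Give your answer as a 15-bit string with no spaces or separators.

011000101111101

s1 (pos 1,3,5,7,9,11,13,15): 1⊕1⊕0⊕1⊕1⊕1⊕1⊕1 = 1
s2 (pos 2,3,6,7,10,11,14,15): 1⊕1⊕0⊕1⊕1⊕1⊕0⊕1 = 0
s4 (pos 4,5,6,7,12,13,14,15): 0⊕0⊕0⊕1⊕1⊕1⊕0⊕1 = 0
s8 (pos 8,9,10,11,12,13,14,15): 0⊕1⊕1⊕1⊕1⊕1⊕0⊕1 = 0
Syndrome s8…s1 = 0001 → error at position 1.
Flip position 1: 111000101111101 → 011000101111101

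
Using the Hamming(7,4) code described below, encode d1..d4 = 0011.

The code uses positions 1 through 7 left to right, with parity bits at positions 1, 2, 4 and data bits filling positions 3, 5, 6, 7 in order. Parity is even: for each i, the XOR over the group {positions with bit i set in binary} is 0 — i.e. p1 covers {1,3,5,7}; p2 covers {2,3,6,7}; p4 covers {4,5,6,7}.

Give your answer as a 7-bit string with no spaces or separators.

1000011

Place data at non-parity positions: p1 p2 0 p4 0 1 1
p1 (pos 1,3,5,7): XOR of data positions = 0⊕0⊕1 = 1
p2 (pos 2,3,6,7): XOR of data positions = 0⊕1⊕1 = 0
p4 (pos 4,5,6,7): XOR of data positions = 0⊕1⊕1 = 0
Codeword: 1000011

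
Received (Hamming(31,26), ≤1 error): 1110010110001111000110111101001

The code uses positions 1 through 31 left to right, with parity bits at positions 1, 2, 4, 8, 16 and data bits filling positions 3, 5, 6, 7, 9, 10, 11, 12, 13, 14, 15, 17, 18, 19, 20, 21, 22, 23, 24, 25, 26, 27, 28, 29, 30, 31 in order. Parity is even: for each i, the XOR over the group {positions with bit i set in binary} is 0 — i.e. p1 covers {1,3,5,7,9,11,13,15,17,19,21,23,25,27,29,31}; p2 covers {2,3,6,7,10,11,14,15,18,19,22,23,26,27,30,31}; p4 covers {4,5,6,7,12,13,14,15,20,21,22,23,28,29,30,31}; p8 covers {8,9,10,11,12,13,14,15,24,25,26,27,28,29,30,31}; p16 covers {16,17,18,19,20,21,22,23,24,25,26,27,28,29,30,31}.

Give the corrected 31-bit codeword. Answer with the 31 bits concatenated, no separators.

s1 (pos 1,3,5,7,9,11,13,15,17,19,21,23,25,27,29,31): 1⊕1⊕0⊕0⊕1⊕0⊕1⊕1⊕0⊕0⊕1⊕1⊕1⊕0⊕0⊕1 = 1
s2 (pos 2,3,6,7,10,11,14,15,18,19,22,23,26,27,30,31): 1⊕1⊕1⊕0⊕0⊕0⊕1⊕1⊕0⊕0⊕0⊕1⊕1⊕0⊕0⊕1 = 0
s4 (pos 4,5,6,7,12,13,14,15,20,21,22,23,28,29,30,31): 0⊕0⊕1⊕0⊕0⊕1⊕1⊕1⊕1⊕1⊕0⊕1⊕1⊕0⊕0⊕1 = 1
s8 (pos 8,9,10,11,12,13,14,15,24,25,26,27,28,29,30,31): 1⊕1⊕0⊕0⊕0⊕1⊕1⊕1⊕1⊕1⊕1⊕0⊕1⊕0⊕0⊕1 = 0
s16 (pos 16,17,18,19,20,21,22,23,24,25,26,27,28,29,30,31): 1⊕0⊕0⊕0⊕1⊕1⊕0⊕1⊕1⊕1⊕1⊕0⊕1⊕0⊕0⊕1 = 1
Syndrome s16…s1 = 10101 → error at position 21.
Flip position 21: 1110010110001111000110111101001 → 1110010110001111000100111101001

1110010110001111000100111101001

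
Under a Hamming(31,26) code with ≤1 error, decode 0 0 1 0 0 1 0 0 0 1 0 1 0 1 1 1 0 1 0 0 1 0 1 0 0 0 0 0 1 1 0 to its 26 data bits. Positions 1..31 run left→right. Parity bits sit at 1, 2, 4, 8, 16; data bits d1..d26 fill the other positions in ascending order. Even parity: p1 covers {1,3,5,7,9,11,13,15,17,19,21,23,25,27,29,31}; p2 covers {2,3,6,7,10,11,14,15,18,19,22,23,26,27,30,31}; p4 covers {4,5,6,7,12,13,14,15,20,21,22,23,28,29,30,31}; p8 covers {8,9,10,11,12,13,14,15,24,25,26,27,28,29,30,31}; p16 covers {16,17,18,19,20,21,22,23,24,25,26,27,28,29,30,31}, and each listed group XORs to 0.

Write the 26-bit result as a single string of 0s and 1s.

10100101011010010100000110

s1 (pos 1,3,5,7,9,11,13,15,17,19,21,23,25,27,29,31): 0⊕1⊕0⊕0⊕0⊕0⊕0⊕1⊕0⊕0⊕1⊕1⊕0⊕0⊕1⊕0 = 1
s2 (pos 2,3,6,7,10,11,14,15,18,19,22,23,26,27,30,31): 0⊕1⊕1⊕0⊕1⊕0⊕1⊕1⊕1⊕0⊕0⊕1⊕0⊕0⊕1⊕0 = 0
s4 (pos 4,5,6,7,12,13,14,15,20,21,22,23,28,29,30,31): 0⊕0⊕1⊕0⊕1⊕0⊕1⊕1⊕0⊕1⊕0⊕1⊕0⊕1⊕1⊕0 = 0
s8 (pos 8,9,10,11,12,13,14,15,24,25,26,27,28,29,30,31): 0⊕0⊕1⊕0⊕1⊕0⊕1⊕1⊕0⊕0⊕0⊕0⊕0⊕1⊕1⊕0 = 0
s16 (pos 16,17,18,19,20,21,22,23,24,25,26,27,28,29,30,31): 1⊕0⊕1⊕0⊕0⊕1⊕0⊕1⊕0⊕0⊕0⊕0⊕0⊕1⊕1⊕0 = 0
Syndrome s16…s1 = 00001 → error at position 1.
Flip position 1: 0010010001010111010010100000110 → 1010010001010111010010100000110
Read data bits from positions 3,5,6,7,9,10,11,12,13,14,15,17,18,19,20,21,22,23,24,25,26,27,28,29,30,31: 10100101011010010100000110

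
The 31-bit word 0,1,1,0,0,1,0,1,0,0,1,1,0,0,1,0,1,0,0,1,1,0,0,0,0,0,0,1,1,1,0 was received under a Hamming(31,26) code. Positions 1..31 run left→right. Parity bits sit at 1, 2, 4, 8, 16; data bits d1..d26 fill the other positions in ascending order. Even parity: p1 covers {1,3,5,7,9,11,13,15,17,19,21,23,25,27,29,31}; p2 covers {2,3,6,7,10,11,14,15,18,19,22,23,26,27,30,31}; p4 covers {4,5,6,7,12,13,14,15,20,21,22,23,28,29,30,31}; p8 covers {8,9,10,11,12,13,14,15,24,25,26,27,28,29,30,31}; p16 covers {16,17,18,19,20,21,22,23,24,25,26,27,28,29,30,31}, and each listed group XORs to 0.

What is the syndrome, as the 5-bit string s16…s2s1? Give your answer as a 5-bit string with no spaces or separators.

01000

s1 (pos 1,3,5,7,9,11,13,15,17,19,21,23,25,27,29,31): 0⊕1⊕0⊕0⊕0⊕1⊕0⊕1⊕1⊕0⊕1⊕0⊕0⊕0⊕1⊕0 = 0
s2 (pos 2,3,6,7,10,11,14,15,18,19,22,23,26,27,30,31): 1⊕1⊕1⊕0⊕0⊕1⊕0⊕1⊕0⊕0⊕0⊕0⊕0⊕0⊕1⊕0 = 0
s4 (pos 4,5,6,7,12,13,14,15,20,21,22,23,28,29,30,31): 0⊕0⊕1⊕0⊕1⊕0⊕0⊕1⊕1⊕1⊕0⊕0⊕1⊕1⊕1⊕0 = 0
s8 (pos 8,9,10,11,12,13,14,15,24,25,26,27,28,29,30,31): 1⊕0⊕0⊕1⊕1⊕0⊕0⊕1⊕0⊕0⊕0⊕0⊕1⊕1⊕1⊕0 = 1
s16 (pos 16,17,18,19,20,21,22,23,24,25,26,27,28,29,30,31): 0⊕1⊕0⊕0⊕1⊕1⊕0⊕0⊕0⊕0⊕0⊕0⊕1⊕1⊕1⊕0 = 0
Syndrome s16…s1 = 01000 → error at position 8.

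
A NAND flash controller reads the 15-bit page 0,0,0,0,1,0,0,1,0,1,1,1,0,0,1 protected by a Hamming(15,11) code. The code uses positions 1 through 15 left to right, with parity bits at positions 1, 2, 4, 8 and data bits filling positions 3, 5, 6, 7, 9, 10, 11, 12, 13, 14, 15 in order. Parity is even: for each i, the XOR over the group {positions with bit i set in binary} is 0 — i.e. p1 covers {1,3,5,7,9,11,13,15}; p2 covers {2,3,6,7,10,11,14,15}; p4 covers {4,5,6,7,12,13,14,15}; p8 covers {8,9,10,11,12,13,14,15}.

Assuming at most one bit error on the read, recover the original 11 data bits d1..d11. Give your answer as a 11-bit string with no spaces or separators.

s1 (pos 1,3,5,7,9,11,13,15): 0⊕0⊕1⊕0⊕0⊕1⊕0⊕1 = 1
s2 (pos 2,3,6,7,10,11,14,15): 0⊕0⊕0⊕0⊕1⊕1⊕0⊕1 = 1
s4 (pos 4,5,6,7,12,13,14,15): 0⊕1⊕0⊕0⊕1⊕0⊕0⊕1 = 1
s8 (pos 8,9,10,11,12,13,14,15): 1⊕0⊕1⊕1⊕1⊕0⊕0⊕1 = 1
Syndrome s8…s1 = 1111 → error at position 15.
Flip position 15: 000010010111001 → 000010010111000
Read data bits from positions 3,5,6,7,9,10,11,12,13,14,15: 01000111000

01000111000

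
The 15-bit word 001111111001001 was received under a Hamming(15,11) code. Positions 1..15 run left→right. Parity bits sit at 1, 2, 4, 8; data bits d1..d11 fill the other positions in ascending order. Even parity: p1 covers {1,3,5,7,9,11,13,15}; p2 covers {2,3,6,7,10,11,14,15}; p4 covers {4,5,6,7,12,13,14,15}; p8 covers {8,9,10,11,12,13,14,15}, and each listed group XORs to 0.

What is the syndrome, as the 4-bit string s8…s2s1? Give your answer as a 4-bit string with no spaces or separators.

s1 (pos 1,3,5,7,9,11,13,15): 0⊕1⊕1⊕1⊕1⊕0⊕0⊕1 = 1
s2 (pos 2,3,6,7,10,11,14,15): 0⊕1⊕1⊕1⊕0⊕0⊕0⊕1 = 0
s4 (pos 4,5,6,7,12,13,14,15): 1⊕1⊕1⊕1⊕1⊕0⊕0⊕1 = 0
s8 (pos 8,9,10,11,12,13,14,15): 1⊕1⊕0⊕0⊕1⊕0⊕0⊕1 = 0
Syndrome s8…s1 = 0001 → error at position 1.

0001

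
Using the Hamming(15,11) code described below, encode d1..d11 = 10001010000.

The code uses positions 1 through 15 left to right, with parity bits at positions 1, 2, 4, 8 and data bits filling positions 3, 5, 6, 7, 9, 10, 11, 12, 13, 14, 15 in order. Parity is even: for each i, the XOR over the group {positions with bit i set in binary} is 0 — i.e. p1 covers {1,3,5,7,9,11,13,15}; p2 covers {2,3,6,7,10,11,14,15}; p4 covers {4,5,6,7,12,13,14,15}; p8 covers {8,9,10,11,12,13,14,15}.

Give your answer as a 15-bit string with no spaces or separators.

Place data at non-parity positions: p1 p2 1 p4 0 0 0 p8 1 0 1 0 0 0 0
p1 (pos 1,3,5,7,9,11,13,15): XOR of data positions = 1⊕0⊕0⊕1⊕1⊕0⊕0 = 1
p2 (pos 2,3,6,7,10,11,14,15): XOR of data positions = 1⊕0⊕0⊕0⊕1⊕0⊕0 = 0
p4 (pos 4,5,6,7,12,13,14,15): XOR of data positions = 0⊕0⊕0⊕0⊕0⊕0⊕0 = 0
p8 (pos 8,9,10,11,12,13,14,15): XOR of data positions = 1⊕0⊕1⊕0⊕0⊕0⊕0 = 0
Codeword: 101000001010000

101000001010000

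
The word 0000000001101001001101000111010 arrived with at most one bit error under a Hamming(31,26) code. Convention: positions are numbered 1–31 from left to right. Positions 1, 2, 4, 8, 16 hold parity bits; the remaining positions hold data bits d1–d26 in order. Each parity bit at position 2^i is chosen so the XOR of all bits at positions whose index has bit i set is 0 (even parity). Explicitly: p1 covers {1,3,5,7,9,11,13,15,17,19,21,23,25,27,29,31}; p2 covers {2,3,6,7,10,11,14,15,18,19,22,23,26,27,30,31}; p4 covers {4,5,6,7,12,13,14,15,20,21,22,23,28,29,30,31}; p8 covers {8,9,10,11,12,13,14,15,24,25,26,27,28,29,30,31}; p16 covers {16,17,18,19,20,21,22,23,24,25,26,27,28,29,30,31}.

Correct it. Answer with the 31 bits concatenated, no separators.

0000000001101101001101000111010

s1 (pos 1,3,5,7,9,11,13,15,17,19,21,23,25,27,29,31): 0⊕0⊕0⊕0⊕0⊕1⊕1⊕0⊕0⊕1⊕0⊕0⊕0⊕1⊕0⊕0 = 0
s2 (pos 2,3,6,7,10,11,14,15,18,19,22,23,26,27,30,31): 0⊕0⊕0⊕0⊕1⊕1⊕0⊕0⊕0⊕1⊕1⊕0⊕1⊕1⊕1⊕0 = 1
s4 (pos 4,5,6,7,12,13,14,15,20,21,22,23,28,29,30,31): 0⊕0⊕0⊕0⊕0⊕1⊕0⊕0⊕1⊕0⊕1⊕0⊕1⊕0⊕1⊕0 = 1
s8 (pos 8,9,10,11,12,13,14,15,24,25,26,27,28,29,30,31): 0⊕0⊕1⊕1⊕0⊕1⊕0⊕0⊕0⊕0⊕1⊕1⊕1⊕0⊕1⊕0 = 1
s16 (pos 16,17,18,19,20,21,22,23,24,25,26,27,28,29,30,31): 1⊕0⊕0⊕1⊕1⊕0⊕1⊕0⊕0⊕0⊕1⊕1⊕1⊕0⊕1⊕0 = 0
Syndrome s16…s1 = 01110 → error at position 14.
Flip position 14: 0000000001101001001101000111010 → 0000000001101101001101000111010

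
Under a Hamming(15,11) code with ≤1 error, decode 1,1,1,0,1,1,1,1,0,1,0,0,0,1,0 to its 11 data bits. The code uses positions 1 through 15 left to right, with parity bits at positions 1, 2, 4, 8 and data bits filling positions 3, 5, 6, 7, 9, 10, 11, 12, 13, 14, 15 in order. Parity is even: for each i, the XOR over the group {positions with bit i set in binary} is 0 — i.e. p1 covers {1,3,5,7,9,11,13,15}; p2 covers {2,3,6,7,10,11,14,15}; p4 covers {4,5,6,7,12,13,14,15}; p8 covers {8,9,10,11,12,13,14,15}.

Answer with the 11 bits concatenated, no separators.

s1 (pos 1,3,5,7,9,11,13,15): 1⊕1⊕1⊕1⊕0⊕0⊕0⊕0 = 0
s2 (pos 2,3,6,7,10,11,14,15): 1⊕1⊕1⊕1⊕1⊕0⊕1⊕0 = 0
s4 (pos 4,5,6,7,12,13,14,15): 0⊕1⊕1⊕1⊕0⊕0⊕1⊕0 = 0
s8 (pos 8,9,10,11,12,13,14,15): 1⊕0⊕1⊕0⊕0⊕0⊕1⊕0 = 1
Syndrome s8…s1 = 1000 → error at position 8.
Flip position 8: 111011110100010 → 111011100100010
Read data bits from positions 3,5,6,7,9,10,11,12,13,14,15: 11110100010

11110100010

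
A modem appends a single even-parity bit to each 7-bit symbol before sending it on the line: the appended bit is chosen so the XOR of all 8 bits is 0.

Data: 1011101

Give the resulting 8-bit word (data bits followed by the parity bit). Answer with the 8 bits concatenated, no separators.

XOR of the 7 data bits: 1⊕0⊕1⊕1⊕1⊕0⊕1 = 1
Parity bit = 1 (so all 8 bits XOR to 0).

10111011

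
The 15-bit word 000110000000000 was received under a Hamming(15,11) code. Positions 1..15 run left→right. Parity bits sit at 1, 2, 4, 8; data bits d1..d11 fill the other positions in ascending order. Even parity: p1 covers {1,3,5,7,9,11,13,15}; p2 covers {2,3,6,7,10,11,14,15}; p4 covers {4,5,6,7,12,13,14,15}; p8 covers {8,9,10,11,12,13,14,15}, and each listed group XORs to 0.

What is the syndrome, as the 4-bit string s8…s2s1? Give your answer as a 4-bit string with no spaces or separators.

0001

s1 (pos 1,3,5,7,9,11,13,15): 0⊕0⊕1⊕0⊕0⊕0⊕0⊕0 = 1
s2 (pos 2,3,6,7,10,11,14,15): 0⊕0⊕0⊕0⊕0⊕0⊕0⊕0 = 0
s4 (pos 4,5,6,7,12,13,14,15): 1⊕1⊕0⊕0⊕0⊕0⊕0⊕0 = 0
s8 (pos 8,9,10,11,12,13,14,15): 0⊕0⊕0⊕0⊕0⊕0⊕0⊕0 = 0
Syndrome s8…s1 = 0001 → error at position 1.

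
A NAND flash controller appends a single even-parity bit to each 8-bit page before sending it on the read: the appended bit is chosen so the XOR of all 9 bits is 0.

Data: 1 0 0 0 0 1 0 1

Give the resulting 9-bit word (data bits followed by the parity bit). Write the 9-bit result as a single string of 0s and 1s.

100001011

XOR of the 8 data bits: 1⊕0⊕0⊕0⊕0⊕1⊕0⊕1 = 1
Parity bit = 1 (so all 9 bits XOR to 0).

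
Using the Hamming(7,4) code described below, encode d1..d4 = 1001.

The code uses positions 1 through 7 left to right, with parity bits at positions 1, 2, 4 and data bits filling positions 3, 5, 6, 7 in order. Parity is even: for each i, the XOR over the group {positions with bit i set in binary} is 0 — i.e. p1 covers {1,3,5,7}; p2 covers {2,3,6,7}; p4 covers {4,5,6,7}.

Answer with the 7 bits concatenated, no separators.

Place data at non-parity positions: p1 p2 1 p4 0 0 1
p1 (pos 1,3,5,7): XOR of data positions = 1⊕0⊕1 = 0
p2 (pos 2,3,6,7): XOR of data positions = 1⊕0⊕1 = 0
p4 (pos 4,5,6,7): XOR of data positions = 0⊕0⊕1 = 1
Codeword: 0011001

0011001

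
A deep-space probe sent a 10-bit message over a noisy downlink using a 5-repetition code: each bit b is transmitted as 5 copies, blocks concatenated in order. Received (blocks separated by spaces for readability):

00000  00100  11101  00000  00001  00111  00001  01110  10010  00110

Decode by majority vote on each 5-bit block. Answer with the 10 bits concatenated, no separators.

Block 1 (00000): 0 ones → 0
Block 2 (00100): 1 one → 0
Block 3 (11101): 4 ones → 1
Block 4 (00000): 0 ones → 0
Block 5 (00001): 1 one → 0
Block 6 (00111): 3 ones → 1
Block 7 (00001): 1 one → 0
Block 8 (01110): 3 ones → 1
Block 9 (10010): 2 ones → 0
Block 10 (00110): 2 ones → 0

0010010100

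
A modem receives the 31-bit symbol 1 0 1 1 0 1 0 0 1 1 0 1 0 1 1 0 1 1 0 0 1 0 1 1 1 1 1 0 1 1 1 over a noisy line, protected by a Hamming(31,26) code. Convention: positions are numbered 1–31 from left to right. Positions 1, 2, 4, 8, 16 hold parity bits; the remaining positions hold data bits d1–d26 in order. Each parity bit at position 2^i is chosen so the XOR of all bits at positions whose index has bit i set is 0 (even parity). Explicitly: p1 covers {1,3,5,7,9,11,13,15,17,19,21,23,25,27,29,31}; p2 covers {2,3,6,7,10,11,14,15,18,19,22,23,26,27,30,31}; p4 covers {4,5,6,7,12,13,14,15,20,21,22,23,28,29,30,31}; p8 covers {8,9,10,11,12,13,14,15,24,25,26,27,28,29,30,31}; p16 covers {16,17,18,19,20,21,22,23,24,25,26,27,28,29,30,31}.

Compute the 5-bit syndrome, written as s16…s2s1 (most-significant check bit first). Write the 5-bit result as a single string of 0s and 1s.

s1 (pos 1,3,5,7,9,11,13,15,17,19,21,23,25,27,29,31): 1⊕1⊕0⊕0⊕1⊕0⊕0⊕1⊕1⊕0⊕1⊕1⊕1⊕1⊕1⊕1 = 1
s2 (pos 2,3,6,7,10,11,14,15,18,19,22,23,26,27,30,31): 0⊕1⊕1⊕0⊕1⊕0⊕1⊕1⊕1⊕0⊕0⊕1⊕1⊕1⊕1⊕1 = 1
s4 (pos 4,5,6,7,12,13,14,15,20,21,22,23,28,29,30,31): 1⊕0⊕1⊕0⊕1⊕0⊕1⊕1⊕0⊕1⊕0⊕1⊕0⊕1⊕1⊕1 = 0
s8 (pos 8,9,10,11,12,13,14,15,24,25,26,27,28,29,30,31): 0⊕1⊕1⊕0⊕1⊕0⊕1⊕1⊕1⊕1⊕1⊕1⊕0⊕1⊕1⊕1 = 0
s16 (pos 16,17,18,19,20,21,22,23,24,25,26,27,28,29,30,31): 0⊕1⊕1⊕0⊕0⊕1⊕0⊕1⊕1⊕1⊕1⊕1⊕0⊕1⊕1⊕1 = 1
Syndrome s16…s1 = 10011 → error at position 19.

10011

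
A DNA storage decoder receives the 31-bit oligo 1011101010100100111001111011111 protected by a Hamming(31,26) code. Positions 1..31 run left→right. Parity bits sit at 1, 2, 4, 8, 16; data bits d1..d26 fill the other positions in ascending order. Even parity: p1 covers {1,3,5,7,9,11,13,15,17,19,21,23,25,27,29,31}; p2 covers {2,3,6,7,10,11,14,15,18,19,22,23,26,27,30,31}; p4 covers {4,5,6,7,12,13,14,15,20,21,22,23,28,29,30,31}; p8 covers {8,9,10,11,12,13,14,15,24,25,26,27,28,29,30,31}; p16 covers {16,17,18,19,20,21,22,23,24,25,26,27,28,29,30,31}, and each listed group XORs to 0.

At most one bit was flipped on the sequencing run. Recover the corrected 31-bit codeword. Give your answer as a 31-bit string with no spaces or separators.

s1 (pos 1,3,5,7,9,11,13,15,17,19,21,23,25,27,29,31): 1⊕1⊕1⊕1⊕1⊕1⊕0⊕0⊕1⊕1⊕0⊕1⊕1⊕1⊕1⊕1 = 1
s2 (pos 2,3,6,7,10,11,14,15,18,19,22,23,26,27,30,31): 0⊕1⊕0⊕1⊕0⊕1⊕1⊕0⊕1⊕1⊕1⊕1⊕0⊕1⊕1⊕1 = 1
s4 (pos 4,5,6,7,12,13,14,15,20,21,22,23,28,29,30,31): 1⊕1⊕0⊕1⊕0⊕0⊕1⊕0⊕0⊕0⊕1⊕1⊕1⊕1⊕1⊕1 = 0
s8 (pos 8,9,10,11,12,13,14,15,24,25,26,27,28,29,30,31): 0⊕1⊕0⊕1⊕0⊕0⊕1⊕0⊕1⊕1⊕0⊕1⊕1⊕1⊕1⊕1 = 0
s16 (pos 16,17,18,19,20,21,22,23,24,25,26,27,28,29,30,31): 0⊕1⊕1⊕1⊕0⊕0⊕1⊕1⊕1⊕1⊕0⊕1⊕1⊕1⊕1⊕1 = 0
Syndrome s16…s1 = 00011 → error at position 3.
Flip position 3: 1011101010100100111001111011111 → 1001101010100100111001111011111

1001101010100100111001111011111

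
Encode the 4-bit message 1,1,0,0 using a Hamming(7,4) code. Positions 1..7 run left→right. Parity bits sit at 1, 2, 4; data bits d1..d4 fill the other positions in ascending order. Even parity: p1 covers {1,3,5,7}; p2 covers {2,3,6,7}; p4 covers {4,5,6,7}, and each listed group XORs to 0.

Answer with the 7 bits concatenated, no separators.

Place data at non-parity positions: p1 p2 1 p4 1 0 0
p1 (pos 1,3,5,7): XOR of data positions = 1⊕1⊕0 = 0
p2 (pos 2,3,6,7): XOR of data positions = 1⊕0⊕0 = 1
p4 (pos 4,5,6,7): XOR of data positions = 1⊕0⊕0 = 1
Codeword: 0111100

0111100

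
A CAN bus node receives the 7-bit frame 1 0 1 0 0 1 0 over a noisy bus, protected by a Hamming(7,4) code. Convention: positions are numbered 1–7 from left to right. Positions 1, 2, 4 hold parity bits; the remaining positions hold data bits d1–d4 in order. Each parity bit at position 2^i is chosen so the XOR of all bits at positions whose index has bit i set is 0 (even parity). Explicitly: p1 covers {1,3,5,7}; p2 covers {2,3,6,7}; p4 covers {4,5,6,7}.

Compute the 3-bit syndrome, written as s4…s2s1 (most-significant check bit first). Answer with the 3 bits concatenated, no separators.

s1 (pos 1,3,5,7): 1⊕1⊕0⊕0 = 0
s2 (pos 2,3,6,7): 0⊕1⊕1⊕0 = 0
s4 (pos 4,5,6,7): 0⊕0⊕1⊕0 = 1
Syndrome s4…s1 = 100 → error at position 4.

100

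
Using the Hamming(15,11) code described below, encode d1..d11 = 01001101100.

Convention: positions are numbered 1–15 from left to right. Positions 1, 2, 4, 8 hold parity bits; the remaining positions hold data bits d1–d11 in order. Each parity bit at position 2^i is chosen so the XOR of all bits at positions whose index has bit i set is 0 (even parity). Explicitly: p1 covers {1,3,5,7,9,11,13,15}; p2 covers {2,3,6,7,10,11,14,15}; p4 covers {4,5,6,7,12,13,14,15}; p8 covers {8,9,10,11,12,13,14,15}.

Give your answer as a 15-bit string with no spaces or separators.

Place data at non-parity positions: p1 p2 0 p4 1 0 0 p8 1 1 0 1 1 0 0
p1 (pos 1,3,5,7,9,11,13,15): XOR of data positions = 0⊕1⊕0⊕1⊕0⊕1⊕0 = 1
p2 (pos 2,3,6,7,10,11,14,15): XOR of data positions = 0⊕0⊕0⊕1⊕0⊕0⊕0 = 1
p4 (pos 4,5,6,7,12,13,14,15): XOR of data positions = 1⊕0⊕0⊕1⊕1⊕0⊕0 = 1
p8 (pos 8,9,10,11,12,13,14,15): XOR of data positions = 1⊕1⊕0⊕1⊕1⊕0⊕0 = 0
Codeword: 110110001101100

110110001101100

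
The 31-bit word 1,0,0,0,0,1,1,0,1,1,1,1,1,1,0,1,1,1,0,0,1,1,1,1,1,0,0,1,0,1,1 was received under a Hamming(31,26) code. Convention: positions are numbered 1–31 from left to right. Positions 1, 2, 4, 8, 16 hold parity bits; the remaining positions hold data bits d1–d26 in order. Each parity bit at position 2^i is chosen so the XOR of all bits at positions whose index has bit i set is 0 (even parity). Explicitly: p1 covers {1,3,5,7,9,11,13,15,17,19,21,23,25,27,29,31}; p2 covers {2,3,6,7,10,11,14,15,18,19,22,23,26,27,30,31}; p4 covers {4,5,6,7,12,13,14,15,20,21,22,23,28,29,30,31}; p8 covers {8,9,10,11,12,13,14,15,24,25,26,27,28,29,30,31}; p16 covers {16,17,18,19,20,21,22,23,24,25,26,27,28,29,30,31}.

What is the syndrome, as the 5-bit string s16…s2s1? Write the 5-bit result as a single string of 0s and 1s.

11100

s1 (pos 1,3,5,7,9,11,13,15,17,19,21,23,25,27,29,31): 1⊕0⊕0⊕1⊕1⊕1⊕1⊕0⊕1⊕0⊕1⊕1⊕1⊕0⊕0⊕1 = 0
s2 (pos 2,3,6,7,10,11,14,15,18,19,22,23,26,27,30,31): 0⊕0⊕1⊕1⊕1⊕1⊕1⊕0⊕1⊕0⊕1⊕1⊕0⊕0⊕1⊕1 = 0
s4 (pos 4,5,6,7,12,13,14,15,20,21,22,23,28,29,30,31): 0⊕0⊕1⊕1⊕1⊕1⊕1⊕0⊕0⊕1⊕1⊕1⊕1⊕0⊕1⊕1 = 1
s8 (pos 8,9,10,11,12,13,14,15,24,25,26,27,28,29,30,31): 0⊕1⊕1⊕1⊕1⊕1⊕1⊕0⊕1⊕1⊕0⊕0⊕1⊕0⊕1⊕1 = 1
s16 (pos 16,17,18,19,20,21,22,23,24,25,26,27,28,29,30,31): 1⊕1⊕1⊕0⊕0⊕1⊕1⊕1⊕1⊕1⊕0⊕0⊕1⊕0⊕1⊕1 = 1
Syndrome s16…s1 = 11100 → error at position 28.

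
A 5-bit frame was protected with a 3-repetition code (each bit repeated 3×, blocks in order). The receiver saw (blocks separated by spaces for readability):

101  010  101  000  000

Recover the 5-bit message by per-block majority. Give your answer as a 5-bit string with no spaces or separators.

Block 1 (101): 2 ones → 1
Block 2 (010): 1 one → 0
Block 3 (101): 2 ones → 1
Block 4 (000): 0 ones → 0
Block 5 (000): 0 ones → 0

10100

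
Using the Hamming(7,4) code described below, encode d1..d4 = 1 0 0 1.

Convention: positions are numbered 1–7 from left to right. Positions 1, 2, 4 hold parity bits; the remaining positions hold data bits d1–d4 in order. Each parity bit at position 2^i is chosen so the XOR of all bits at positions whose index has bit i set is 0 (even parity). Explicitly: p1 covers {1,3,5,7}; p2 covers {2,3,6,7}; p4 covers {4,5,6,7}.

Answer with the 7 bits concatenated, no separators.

0011001

Place data at non-parity positions: p1 p2 1 p4 0 0 1
p1 (pos 1,3,5,7): XOR of data positions = 1⊕0⊕1 = 0
p2 (pos 2,3,6,7): XOR of data positions = 1⊕0⊕1 = 0
p4 (pos 4,5,6,7): XOR of data positions = 0⊕0⊕1 = 1
Codeword: 0011001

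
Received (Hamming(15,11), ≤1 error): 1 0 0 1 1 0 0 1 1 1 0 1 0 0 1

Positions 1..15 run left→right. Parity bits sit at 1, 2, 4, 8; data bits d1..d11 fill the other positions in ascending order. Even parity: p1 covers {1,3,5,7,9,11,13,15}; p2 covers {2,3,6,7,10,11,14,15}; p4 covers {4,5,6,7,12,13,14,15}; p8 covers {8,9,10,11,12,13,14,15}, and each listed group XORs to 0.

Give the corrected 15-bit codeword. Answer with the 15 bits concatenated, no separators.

100110001101001

s1 (pos 1,3,5,7,9,11,13,15): 1⊕0⊕1⊕0⊕1⊕0⊕0⊕1 = 0
s2 (pos 2,3,6,7,10,11,14,15): 0⊕0⊕0⊕0⊕1⊕0⊕0⊕1 = 0
s4 (pos 4,5,6,7,12,13,14,15): 1⊕1⊕0⊕0⊕1⊕0⊕0⊕1 = 0
s8 (pos 8,9,10,11,12,13,14,15): 1⊕1⊕1⊕0⊕1⊕0⊕0⊕1 = 1
Syndrome s8…s1 = 1000 → error at position 8.
Flip position 8: 100110011101001 → 100110001101001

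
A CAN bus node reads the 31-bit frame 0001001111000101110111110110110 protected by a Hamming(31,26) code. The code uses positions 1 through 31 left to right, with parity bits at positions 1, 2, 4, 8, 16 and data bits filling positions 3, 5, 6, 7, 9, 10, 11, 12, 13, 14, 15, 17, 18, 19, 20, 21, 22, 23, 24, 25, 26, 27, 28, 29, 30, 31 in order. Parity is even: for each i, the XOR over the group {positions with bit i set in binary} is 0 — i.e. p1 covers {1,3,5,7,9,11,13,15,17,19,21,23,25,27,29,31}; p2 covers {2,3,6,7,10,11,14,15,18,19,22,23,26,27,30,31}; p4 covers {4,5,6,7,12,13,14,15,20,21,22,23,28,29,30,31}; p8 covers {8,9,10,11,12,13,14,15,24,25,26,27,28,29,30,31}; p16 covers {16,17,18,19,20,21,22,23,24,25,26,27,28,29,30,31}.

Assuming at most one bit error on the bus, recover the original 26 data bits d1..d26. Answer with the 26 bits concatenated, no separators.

s1 (pos 1,3,5,7,9,11,13,15,17,19,21,23,25,27,29,31): 0⊕0⊕0⊕1⊕1⊕0⊕0⊕0⊕1⊕0⊕1⊕1⊕0⊕1⊕1⊕0 = 1
s2 (pos 2,3,6,7,10,11,14,15,18,19,22,23,26,27,30,31): 0⊕0⊕0⊕1⊕1⊕0⊕1⊕0⊕1⊕0⊕1⊕1⊕1⊕1⊕1⊕0 = 1
s4 (pos 4,5,6,7,12,13,14,15,20,21,22,23,28,29,30,31): 1⊕0⊕0⊕1⊕0⊕0⊕1⊕0⊕1⊕1⊕1⊕1⊕0⊕1⊕1⊕0 = 1
s8 (pos 8,9,10,11,12,13,14,15,24,25,26,27,28,29,30,31): 1⊕1⊕1⊕0⊕0⊕0⊕1⊕0⊕1⊕0⊕1⊕1⊕0⊕1⊕1⊕0 = 1
s16 (pos 16,17,18,19,20,21,22,23,24,25,26,27,28,29,30,31): 1⊕1⊕1⊕0⊕1⊕1⊕1⊕1⊕1⊕0⊕1⊕1⊕0⊕1⊕1⊕0 = 0
Syndrome s16…s1 = 01111 → error at position 15.
Flip position 15: 0001001111000101110111110110110 → 0001001111000111110111110110110
Read data bits from positions 3,5,6,7,9,10,11,12,13,14,15,17,18,19,20,21,22,23,24,25,26,27,28,29,30,31: 00011100011110111110110110

00011100011110111110110110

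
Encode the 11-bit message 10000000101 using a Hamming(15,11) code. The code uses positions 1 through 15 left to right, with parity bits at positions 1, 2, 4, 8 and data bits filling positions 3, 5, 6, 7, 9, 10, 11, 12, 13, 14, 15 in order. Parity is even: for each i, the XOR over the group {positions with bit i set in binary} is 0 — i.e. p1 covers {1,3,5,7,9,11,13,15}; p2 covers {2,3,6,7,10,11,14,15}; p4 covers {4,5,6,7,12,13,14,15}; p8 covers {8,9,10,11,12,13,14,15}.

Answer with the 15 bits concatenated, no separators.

Place data at non-parity positions: p1 p2 1 p4 0 0 0 p8 0 0 0 0 1 0 1
p1 (pos 1,3,5,7,9,11,13,15): XOR of data positions = 1⊕0⊕0⊕0⊕0⊕1⊕1 = 1
p2 (pos 2,3,6,7,10,11,14,15): XOR of data positions = 1⊕0⊕0⊕0⊕0⊕0⊕1 = 0
p4 (pos 4,5,6,7,12,13,14,15): XOR of data positions = 0⊕0⊕0⊕0⊕1⊕0⊕1 = 0
p8 (pos 8,9,10,11,12,13,14,15): XOR of data positions = 0⊕0⊕0⊕0⊕1⊕0⊕1 = 0
Codeword: 101000000000101

101000000000101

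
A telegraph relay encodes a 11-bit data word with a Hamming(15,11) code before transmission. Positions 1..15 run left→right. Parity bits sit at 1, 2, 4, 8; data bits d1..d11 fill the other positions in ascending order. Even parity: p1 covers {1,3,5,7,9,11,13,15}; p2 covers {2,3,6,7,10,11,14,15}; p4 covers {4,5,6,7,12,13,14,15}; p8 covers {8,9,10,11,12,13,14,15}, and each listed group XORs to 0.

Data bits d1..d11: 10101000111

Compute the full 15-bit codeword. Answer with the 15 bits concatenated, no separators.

001001001000111

Place data at non-parity positions: p1 p2 1 p4 0 1 0 p8 1 0 0 0 1 1 1
p1 (pos 1,3,5,7,9,11,13,15): XOR of data positions = 1⊕0⊕0⊕1⊕0⊕1⊕1 = 0
p2 (pos 2,3,6,7,10,11,14,15): XOR of data positions = 1⊕1⊕0⊕0⊕0⊕1⊕1 = 0
p4 (pos 4,5,6,7,12,13,14,15): XOR of data positions = 0⊕1⊕0⊕0⊕1⊕1⊕1 = 0
p8 (pos 8,9,10,11,12,13,14,15): XOR of data positions = 1⊕0⊕0⊕0⊕1⊕1⊕1 = 0
Codeword: 001001001000111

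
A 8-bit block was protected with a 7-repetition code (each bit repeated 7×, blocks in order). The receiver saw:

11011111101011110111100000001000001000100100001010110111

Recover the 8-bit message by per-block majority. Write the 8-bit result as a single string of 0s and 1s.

Block 1 (1101111): 6 ones → 1
Block 2 (1101011): 5 ones → 1
Block 3 (1101111): 6 ones → 1
Block 4 (0000000): 0 ones → 0
Block 5 (1000001): 2 ones → 0
Block 6 (0001001): 2 ones → 0
Block 7 (0000101): 2 ones → 0
Block 8 (0110111): 5 ones → 1

11100001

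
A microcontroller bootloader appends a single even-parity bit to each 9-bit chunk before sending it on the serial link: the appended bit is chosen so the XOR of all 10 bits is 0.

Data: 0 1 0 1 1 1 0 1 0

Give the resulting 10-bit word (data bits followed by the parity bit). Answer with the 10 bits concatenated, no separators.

XOR of the 9 data bits: 0⊕1⊕0⊕1⊕1⊕1⊕0⊕1⊕0 = 1
Parity bit = 1 (so all 10 bits XOR to 0).

0101110101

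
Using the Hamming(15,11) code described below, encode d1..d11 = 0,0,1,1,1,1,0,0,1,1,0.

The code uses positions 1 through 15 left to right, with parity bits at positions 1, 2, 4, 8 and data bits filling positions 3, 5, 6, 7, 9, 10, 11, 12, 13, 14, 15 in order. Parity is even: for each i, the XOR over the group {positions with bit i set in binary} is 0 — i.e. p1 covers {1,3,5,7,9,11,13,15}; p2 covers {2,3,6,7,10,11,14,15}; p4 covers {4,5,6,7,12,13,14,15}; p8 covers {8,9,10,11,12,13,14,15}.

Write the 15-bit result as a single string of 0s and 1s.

100001101100110

Place data at non-parity positions: p1 p2 0 p4 0 1 1 p8 1 1 0 0 1 1 0
p1 (pos 1,3,5,7,9,11,13,15): XOR of data positions = 0⊕0⊕1⊕1⊕0⊕1⊕0 = 1
p2 (pos 2,3,6,7,10,11,14,15): XOR of data positions = 0⊕1⊕1⊕1⊕0⊕1⊕0 = 0
p4 (pos 4,5,6,7,12,13,14,15): XOR of data positions = 0⊕1⊕1⊕0⊕1⊕1⊕0 = 0
p8 (pos 8,9,10,11,12,13,14,15): XOR of data positions = 1⊕1⊕0⊕0⊕1⊕1⊕0 = 0
Codeword: 100001101100110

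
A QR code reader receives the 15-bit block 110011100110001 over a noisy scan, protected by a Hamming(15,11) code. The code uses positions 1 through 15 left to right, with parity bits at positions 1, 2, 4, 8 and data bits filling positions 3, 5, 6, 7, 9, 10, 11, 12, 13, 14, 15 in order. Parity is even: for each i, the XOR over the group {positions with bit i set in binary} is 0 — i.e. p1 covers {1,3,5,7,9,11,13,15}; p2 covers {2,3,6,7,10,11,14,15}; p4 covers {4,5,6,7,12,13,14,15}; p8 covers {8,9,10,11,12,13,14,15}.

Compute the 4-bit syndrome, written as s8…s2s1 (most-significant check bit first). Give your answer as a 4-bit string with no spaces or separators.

s1 (pos 1,3,5,7,9,11,13,15): 1⊕0⊕1⊕1⊕0⊕1⊕0⊕1 = 1
s2 (pos 2,3,6,7,10,11,14,15): 1⊕0⊕1⊕1⊕1⊕1⊕0⊕1 = 0
s4 (pos 4,5,6,7,12,13,14,15): 0⊕1⊕1⊕1⊕0⊕0⊕0⊕1 = 0
s8 (pos 8,9,10,11,12,13,14,15): 0⊕0⊕1⊕1⊕0⊕0⊕0⊕1 = 1
Syndrome s8…s1 = 1001 → error at position 9.

1001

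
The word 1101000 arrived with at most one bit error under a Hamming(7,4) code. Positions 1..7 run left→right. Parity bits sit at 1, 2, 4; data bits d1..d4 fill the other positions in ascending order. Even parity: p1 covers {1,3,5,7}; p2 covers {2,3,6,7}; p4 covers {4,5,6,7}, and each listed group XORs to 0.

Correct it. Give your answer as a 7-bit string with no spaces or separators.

1101001

s1 (pos 1,3,5,7): 1⊕0⊕0⊕0 = 1
s2 (pos 2,3,6,7): 1⊕0⊕0⊕0 = 1
s4 (pos 4,5,6,7): 1⊕0⊕0⊕0 = 1
Syndrome s4…s1 = 111 → error at position 7.
Flip position 7: 1101000 → 1101001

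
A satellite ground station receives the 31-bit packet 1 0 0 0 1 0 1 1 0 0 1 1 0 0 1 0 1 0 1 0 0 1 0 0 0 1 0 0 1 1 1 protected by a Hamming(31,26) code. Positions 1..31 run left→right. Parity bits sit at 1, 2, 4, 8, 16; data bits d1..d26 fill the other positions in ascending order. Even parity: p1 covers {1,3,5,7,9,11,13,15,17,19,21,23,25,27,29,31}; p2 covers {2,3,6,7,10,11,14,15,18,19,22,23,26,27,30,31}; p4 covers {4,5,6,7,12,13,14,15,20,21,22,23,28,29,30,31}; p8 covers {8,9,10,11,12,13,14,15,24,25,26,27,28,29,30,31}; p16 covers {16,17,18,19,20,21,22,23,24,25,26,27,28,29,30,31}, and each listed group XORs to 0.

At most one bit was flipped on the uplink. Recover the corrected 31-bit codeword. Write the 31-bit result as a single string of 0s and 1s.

s1 (pos 1,3,5,7,9,11,13,15,17,19,21,23,25,27,29,31): 1⊕0⊕1⊕1⊕0⊕1⊕0⊕1⊕1⊕1⊕0⊕0⊕0⊕0⊕1⊕1 = 1
s2 (pos 2,3,6,7,10,11,14,15,18,19,22,23,26,27,30,31): 0⊕0⊕0⊕1⊕0⊕1⊕0⊕1⊕0⊕1⊕1⊕0⊕1⊕0⊕1⊕1 = 0
s4 (pos 4,5,6,7,12,13,14,15,20,21,22,23,28,29,30,31): 0⊕1⊕0⊕1⊕1⊕0⊕0⊕1⊕0⊕0⊕1⊕0⊕0⊕1⊕1⊕1 = 0
s8 (pos 8,9,10,11,12,13,14,15,24,25,26,27,28,29,30,31): 1⊕0⊕0⊕1⊕1⊕0⊕0⊕1⊕0⊕0⊕1⊕0⊕0⊕1⊕1⊕1 = 0
s16 (pos 16,17,18,19,20,21,22,23,24,25,26,27,28,29,30,31): 0⊕1⊕0⊕1⊕0⊕0⊕1⊕0⊕0⊕0⊕1⊕0⊕0⊕1⊕1⊕1 = 1
Syndrome s16…s1 = 10001 → error at position 17.
Flip position 17: 1000101100110010101001000100111 → 1000101100110010001001000100111

1000101100110010001001000100111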